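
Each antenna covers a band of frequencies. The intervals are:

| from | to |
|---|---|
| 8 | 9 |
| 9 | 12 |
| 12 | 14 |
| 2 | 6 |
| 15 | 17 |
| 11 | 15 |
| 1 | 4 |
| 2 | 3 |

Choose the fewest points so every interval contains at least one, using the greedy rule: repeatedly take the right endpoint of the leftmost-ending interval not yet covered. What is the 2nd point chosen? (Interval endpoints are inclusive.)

9

Sort by right endpoint; whenever an interval is uncovered, place a point at its right end.
By right end: [2,3]  [1,4]  [2,6]  [8,9]  [9,12]  [12,14]  [11,15]  [15,17]
[2,3] uncovered → point at 3; [8,9] uncovered → point at 9; [12,14] uncovered → point at 14; [15,17] uncovered → point at 17.
Points: 3, 9, 14, 17 (4 total).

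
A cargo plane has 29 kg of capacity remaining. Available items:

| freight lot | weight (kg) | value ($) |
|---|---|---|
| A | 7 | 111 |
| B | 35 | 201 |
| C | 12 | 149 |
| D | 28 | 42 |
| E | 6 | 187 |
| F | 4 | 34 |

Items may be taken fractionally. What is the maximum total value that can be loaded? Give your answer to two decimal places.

Order: E (187/6=31.17) > A (111/7=15.86) > C (149/12=12.42) > F (34/4=8.50) > B (201/35=5.74) > D (42/28=1.50)
Fill: take E (6 @ 187) → take A (7 @ 111) → take C (12 @ 149) → take F (4 @ 34); 29/29 used.
Total value = 481.00

481.00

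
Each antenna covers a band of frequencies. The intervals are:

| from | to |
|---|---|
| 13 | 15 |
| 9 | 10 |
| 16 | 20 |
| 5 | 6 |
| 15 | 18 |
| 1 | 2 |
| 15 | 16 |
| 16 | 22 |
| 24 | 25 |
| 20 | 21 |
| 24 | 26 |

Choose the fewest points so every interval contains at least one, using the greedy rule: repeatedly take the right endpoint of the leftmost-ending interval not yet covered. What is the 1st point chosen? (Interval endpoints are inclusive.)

Sorted: [1,2] [5,6] [9,10] [13,15] [15,16] [15,18] [16,20] [20,21] [16,22] [24,25] [24,26]
{[1,2]} hit by 2; {[5,6]} hit by 6; {[9,10]} hit by 10; {[13,15],[15,16],[15,18]} hit by 15; {[16,20],[20,21],[16,22]} hit by 20; {[24,25],[24,26]} hit by 25.
Points: 2, 6, 10, 15, 20, 25 (6 total).

2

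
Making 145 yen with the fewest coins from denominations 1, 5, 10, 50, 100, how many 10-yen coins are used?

4

145 = 1×100 + 4×10 + 1×5
Count of 10: 4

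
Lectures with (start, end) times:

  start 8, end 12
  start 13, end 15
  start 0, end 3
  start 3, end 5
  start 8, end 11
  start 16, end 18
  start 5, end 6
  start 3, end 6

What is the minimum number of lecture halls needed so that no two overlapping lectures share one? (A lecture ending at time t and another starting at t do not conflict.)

starts: [0, 3, 3, 5, 8, 8, 13, 16]
ends:   [3, 5, 6, 6, 11, 12, 15, 18]
s0→1 e3→0 s3→1 s3→2  — peak 2.

2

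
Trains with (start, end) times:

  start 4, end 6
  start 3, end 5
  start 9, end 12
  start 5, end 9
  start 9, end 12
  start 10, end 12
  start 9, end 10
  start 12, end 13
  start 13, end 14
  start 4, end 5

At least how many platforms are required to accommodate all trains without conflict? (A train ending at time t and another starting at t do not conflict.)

3

The answer is the maximum number of intervals overlapping at any instant.
Events (time:±→running): 3:+→1 4:+→2 4:+→3 … peak 3.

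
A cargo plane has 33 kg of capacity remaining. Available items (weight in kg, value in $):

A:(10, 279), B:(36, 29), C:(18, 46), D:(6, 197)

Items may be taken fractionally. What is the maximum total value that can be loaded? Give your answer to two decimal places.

519.44

Greedy by value/weight ratio, highest first.
Order: D (197/6=32.83) > A (279/10=27.90) > C (46/18=2.56) > B (29/36=0.81)
Fill: take D (6 @ 197) → take A (10 @ 279) → take 17/18 of C → 43.44; 33/33 used.
Total value = 519.44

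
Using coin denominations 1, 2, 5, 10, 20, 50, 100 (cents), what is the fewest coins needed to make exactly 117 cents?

4

117 = 1×100 + 1×10 + 1×5 + 1×2
Total coins = 1 + 1 + 1 + 1 = 4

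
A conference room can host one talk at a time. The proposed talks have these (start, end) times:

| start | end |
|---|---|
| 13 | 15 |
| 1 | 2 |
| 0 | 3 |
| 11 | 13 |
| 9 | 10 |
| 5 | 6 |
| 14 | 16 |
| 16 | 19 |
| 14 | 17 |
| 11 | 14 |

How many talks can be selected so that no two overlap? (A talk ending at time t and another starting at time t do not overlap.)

By end time: (1,2), (0,3), (5,6), (9,10), (11,13), (11,14), (13,15), (14,16), (14,17), (16,19).
Pick (1,2); next start ≥ 2 → (5,6); next start ≥ 6 → (9,10); next start ≥ 10 → (11,13); next start ≥ 13 → (13,15); next start ≥ 15 → (16,19).
Selected 6 talks.

6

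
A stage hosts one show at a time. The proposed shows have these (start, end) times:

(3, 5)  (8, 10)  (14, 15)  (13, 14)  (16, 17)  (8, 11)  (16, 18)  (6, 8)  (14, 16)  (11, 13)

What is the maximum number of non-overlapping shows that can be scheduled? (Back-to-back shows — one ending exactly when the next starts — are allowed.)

7

Greedy by earliest finish: after sorting by end time, pick each interval compatible with the last pick.
By end time: (3,5), (6,8), (8,10), (8,11), (11,13), (13,14), (14,15), (14,16), (16,17), (16,18).
Pick (3,5); next start ≥ 5 → (6,8); next start ≥ 8 → (8,10); next start ≥ 10 → (11,13); next start ≥ 13 → (13,14); next start ≥ 14 → (14,15); next start ≥ 15 → (16,17).
Selected 7 shows.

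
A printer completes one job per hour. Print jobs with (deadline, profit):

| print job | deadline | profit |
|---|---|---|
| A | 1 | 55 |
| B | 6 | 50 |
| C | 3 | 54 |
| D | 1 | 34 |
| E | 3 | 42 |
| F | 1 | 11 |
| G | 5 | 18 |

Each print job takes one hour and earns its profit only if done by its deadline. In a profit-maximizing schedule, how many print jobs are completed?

5

Sort by profit descending; place each in the latest free slot ≤ its deadline.
Profit order: A=55 C=54 B=50 E=42 D=34 G=18 F=11
Assign: A→slot 1, C→slot 3, B→slot 6, E→slot 2, D skipped, G→slot 5, F skipped.
Slots: [1:A] [2:E] [3:C] [5:G] [6:B]
5 of 7 scheduled.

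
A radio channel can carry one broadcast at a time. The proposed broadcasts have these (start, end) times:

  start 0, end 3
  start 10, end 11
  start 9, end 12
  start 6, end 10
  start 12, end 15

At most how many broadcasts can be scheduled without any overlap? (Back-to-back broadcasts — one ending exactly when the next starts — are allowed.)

4

Order by finish time; keep every interval that doesn't clash with the previous kept one.
By end time: (0,3), (6,10), (10,11), (9,12), (12,15).
Pick (0,3); next start ≥ 3 → (6,10); next start ≥ 10 → (10,11); next start ≥ 11 → (12,15).
Selected 4 broadcasts.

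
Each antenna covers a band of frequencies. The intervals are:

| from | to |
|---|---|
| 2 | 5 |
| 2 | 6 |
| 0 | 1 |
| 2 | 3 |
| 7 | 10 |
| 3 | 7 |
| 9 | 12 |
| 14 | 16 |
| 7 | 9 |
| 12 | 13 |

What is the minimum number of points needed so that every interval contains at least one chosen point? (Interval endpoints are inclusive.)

Sorted: [0,1] [2,3] [2,5] [2,6] [3,7] [7,9] [7,10] [9,12] [12,13] [14,16]
{[0,1]} hit by 1; {[2,3],[2,5],[2,6],[3,7]} hit by 3; {[7,9],[7,10],[9,12]} hit by 9; {[12,13]} hit by 13; {[14,16]} hit by 16.
Points: 1, 3, 9, 13, 16 (5 total).

5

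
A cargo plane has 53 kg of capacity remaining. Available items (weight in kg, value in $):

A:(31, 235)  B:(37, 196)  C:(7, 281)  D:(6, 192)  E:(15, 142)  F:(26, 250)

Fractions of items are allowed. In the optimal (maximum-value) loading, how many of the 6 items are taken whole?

Sort by value per unit weight and fill in that order.
Order: C (281/7=40.14) > D (192/6=32.00) > F (250/26=9.62) > E (142/15=9.47) > A (235/31=7.58) > B (196/37=5.30)
Fill: take C (7 @ 281) → take D (6 @ 192) → take F (26 @ 250) → take 14/15 of E → 132.53; 53/53 used.
3 item(s) taken whole; one partial (take 14/15 of E).

3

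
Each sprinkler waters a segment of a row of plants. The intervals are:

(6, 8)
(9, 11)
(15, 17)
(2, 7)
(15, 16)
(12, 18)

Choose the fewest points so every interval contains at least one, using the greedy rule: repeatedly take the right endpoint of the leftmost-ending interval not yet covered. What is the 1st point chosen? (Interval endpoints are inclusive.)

Sorted: [2,7] [6,8] [9,11] [15,16] [15,17] [12,18]
{[2,7],[6,8]} hit by 7; {[9,11]} hit by 11; {[15,16],[15,17],[12,18]} hit by 16.
Points: 7, 11, 16 (3 total).

7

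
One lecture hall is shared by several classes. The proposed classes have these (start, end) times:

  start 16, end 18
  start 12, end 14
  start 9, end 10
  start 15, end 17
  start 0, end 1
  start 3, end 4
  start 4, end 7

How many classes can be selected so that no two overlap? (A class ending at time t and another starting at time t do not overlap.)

6

Order by finish time; keep every interval that doesn't clash with the previous kept one.
By end time: (0,1), (3,4), (4,7), (9,10), (12,14), (15,17), (16,18).
Pick (0,1); next start ≥ 1 → (3,4); next start ≥ 4 → (4,7); next start ≥ 7 → (9,10); next start ≥ 10 → (12,14); next start ≥ 14 → (15,17).
Selected 6 classes.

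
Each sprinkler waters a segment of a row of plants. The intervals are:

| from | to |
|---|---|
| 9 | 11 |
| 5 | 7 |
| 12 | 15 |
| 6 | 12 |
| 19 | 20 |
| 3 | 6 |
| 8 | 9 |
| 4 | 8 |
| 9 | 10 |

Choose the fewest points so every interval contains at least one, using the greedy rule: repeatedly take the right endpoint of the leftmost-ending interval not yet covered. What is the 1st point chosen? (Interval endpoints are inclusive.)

6

Process intervals by earliest right end; each time one isn't hit yet, stab at its right endpoint.
By right end: [3,6]  [5,7]  [4,8]  [8,9]  [9,10]  [9,11]  [6,12]  [12,15]  [19,20]
[3,6] uncovered → point at 6; [8,9] uncovered → point at 9; [12,15] uncovered → point at 15; [19,20] uncovered → point at 20.
Points: 6, 9, 15, 20 (4 total).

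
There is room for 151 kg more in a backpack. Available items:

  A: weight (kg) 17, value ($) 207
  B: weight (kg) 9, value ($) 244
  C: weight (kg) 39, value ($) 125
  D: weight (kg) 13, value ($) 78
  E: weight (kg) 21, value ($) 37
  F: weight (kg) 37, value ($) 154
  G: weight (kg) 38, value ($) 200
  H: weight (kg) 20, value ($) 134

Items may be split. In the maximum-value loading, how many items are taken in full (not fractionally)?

6

Ratios (sorted): B 27.11, A 12.18, H 6.70, D 6.00, G 5.26, F 4.16, C 3.21, E 1.76
take B (9 @ 244); take A (17 @ 207); take H (20 @ 134); take D (13 @ 78); take G (38 @ 200); take F (37 @ 154); take 17/39 of C → 54.49. Capacity used 151/151.
6 item(s) taken whole; one partial (take 17/39 of C).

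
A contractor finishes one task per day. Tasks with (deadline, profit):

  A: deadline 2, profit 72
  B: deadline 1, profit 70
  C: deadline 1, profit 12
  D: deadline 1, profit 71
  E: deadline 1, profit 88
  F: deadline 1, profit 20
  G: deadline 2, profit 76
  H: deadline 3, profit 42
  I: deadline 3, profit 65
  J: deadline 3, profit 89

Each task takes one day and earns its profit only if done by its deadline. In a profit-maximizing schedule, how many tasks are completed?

By profit: J(d3,89), E(d1,88), G(d2,76), A(d2,72), D(d1,71), B(d1,70), I(d3,65), H(d3,42), F(d1,20), C(d1,12)
J→slot 3; E→slot 1; G→slot 2; A skipped; D skipped; B skipped; I skipped; H skipped; F skipped; C skipped.
3 of 10 scheduled.

3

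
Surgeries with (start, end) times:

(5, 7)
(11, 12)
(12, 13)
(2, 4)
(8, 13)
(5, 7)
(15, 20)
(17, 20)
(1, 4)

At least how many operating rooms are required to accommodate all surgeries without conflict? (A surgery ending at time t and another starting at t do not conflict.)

Count concurrent intervals with a sweep; the peak is the room count.
starts: [1, 2, 5, 5, 8, 11, 12, 15, 17]
ends:   [4, 4, 7, 7, 12, 13, 13, 20, 20]
s1→1 s2→2  — peak 2.

2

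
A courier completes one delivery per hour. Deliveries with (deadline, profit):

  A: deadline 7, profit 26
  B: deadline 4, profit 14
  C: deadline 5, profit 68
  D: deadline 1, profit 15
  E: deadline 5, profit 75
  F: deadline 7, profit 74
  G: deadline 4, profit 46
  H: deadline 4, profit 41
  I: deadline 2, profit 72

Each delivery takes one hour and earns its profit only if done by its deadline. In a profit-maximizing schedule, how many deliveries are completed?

7

Sort by profit descending; place each in the latest free slot ≤ its deadline.
Profit order: E=75 F=74 I=72 C=68 G=46 H=41 A=26 D=15 B=14
Assign: E→slot 5, F→slot 7, I→slot 2, C→slot 4, G→slot 3, H→slot 1, A→slot 6, D skipped, B skipped.
Slots: [1:H] [2:I] [3:G] [4:C] [5:E] [6:A] [7:F]
7 of 9 scheduled.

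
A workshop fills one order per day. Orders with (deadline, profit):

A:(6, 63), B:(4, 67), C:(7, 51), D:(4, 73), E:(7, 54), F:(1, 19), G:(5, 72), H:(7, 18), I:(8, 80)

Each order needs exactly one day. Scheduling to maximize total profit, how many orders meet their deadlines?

Profit order: I=80 D=73 G=72 B=67 A=63 E=54 C=51 F=19 H=18
Assign: I→slot 8, D→slot 4, G→slot 5, B→slot 3, A→slot 6, E→slot 7, C→slot 2, F→slot 1, H skipped.
Slots: [1:F] [2:C] [3:B] [4:D] [5:G] [6:A] [7:E] [8:I]
8 of 9 scheduled.

8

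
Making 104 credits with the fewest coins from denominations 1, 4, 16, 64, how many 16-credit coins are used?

Use the largest denomination that fits, subtract, and repeat.
104 − 1×64→40 − 2×16→8 − 2×4→0
Count of 16: 2

2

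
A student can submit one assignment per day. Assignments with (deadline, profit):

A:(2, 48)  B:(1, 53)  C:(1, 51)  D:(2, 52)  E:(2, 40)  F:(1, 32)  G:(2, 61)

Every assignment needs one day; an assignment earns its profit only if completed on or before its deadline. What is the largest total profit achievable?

Sort by profit descending; place each in the latest free slot ≤ its deadline.
Profit order: G=61 B=53 D=52 C=51 A=48 E=40 F=32
Assign: G→slot 2, B→slot 1, D skipped, C skipped, A skipped, E skipped, F skipped.
Slots: [1:B] [2:G]
Profit = 53 + 61 = 114

114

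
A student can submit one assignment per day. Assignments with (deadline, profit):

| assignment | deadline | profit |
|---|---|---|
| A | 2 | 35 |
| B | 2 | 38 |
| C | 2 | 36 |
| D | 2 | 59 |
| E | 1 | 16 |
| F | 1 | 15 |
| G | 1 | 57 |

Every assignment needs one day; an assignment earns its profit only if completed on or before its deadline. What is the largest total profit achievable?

116

Sort by profit descending; place each in the latest free slot ≤ its deadline.
By profit: D(d2,59), G(d1,57), B(d2,38), C(d2,36), A(d2,35), E(d1,16), F(d1,15)
D→slot 2; G→slot 1; B skipped; C skipped; A skipped; E skipped; F skipped.
Profit = 57 + 59 = 116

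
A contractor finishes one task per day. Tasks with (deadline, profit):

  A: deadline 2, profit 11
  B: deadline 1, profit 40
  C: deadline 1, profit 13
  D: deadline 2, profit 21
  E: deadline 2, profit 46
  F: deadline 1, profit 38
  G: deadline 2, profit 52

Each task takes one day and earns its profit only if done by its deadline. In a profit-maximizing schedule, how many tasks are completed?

Take jobs in profit order; each goes to the latest open slot no later than its deadline.
Profit order: G=52 E=46 B=40 F=38 D=21 C=13 A=11
Assign: G→slot 2, E→slot 1, B skipped, F skipped, D skipped, C skipped, A skipped.
Slots: [1:E] [2:G]
2 of 7 scheduled.

2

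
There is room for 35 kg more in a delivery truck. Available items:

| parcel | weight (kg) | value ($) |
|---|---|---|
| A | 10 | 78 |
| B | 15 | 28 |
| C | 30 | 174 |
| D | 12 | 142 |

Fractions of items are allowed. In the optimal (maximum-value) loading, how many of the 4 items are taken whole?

2

Sort by value per unit weight and fill in that order.
Ratios (sorted): D 11.83, A 7.80, C 5.80, B 1.87
take D (12 @ 142); take A (10 @ 78); take 13/30 of C → 75.40. Capacity used 35/35.
2 item(s) taken whole; one partial (take 13/30 of C).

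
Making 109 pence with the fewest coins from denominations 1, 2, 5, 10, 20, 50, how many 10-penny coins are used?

109 = 2×50 + 1×5 + 2×2
Count of 10: 0

0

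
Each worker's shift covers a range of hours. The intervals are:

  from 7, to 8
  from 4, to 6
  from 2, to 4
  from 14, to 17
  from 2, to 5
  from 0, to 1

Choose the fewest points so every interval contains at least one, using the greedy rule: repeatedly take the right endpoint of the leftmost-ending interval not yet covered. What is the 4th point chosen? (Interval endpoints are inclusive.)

17

By right end: [0,1]  [2,4]  [2,5]  [4,6]  [7,8]  [14,17]
[0,1] uncovered → point at 1; [2,4] uncovered → point at 4; [7,8] uncovered → point at 8; [14,17] uncovered → point at 17.
Points: 1, 4, 8, 17 (4 total).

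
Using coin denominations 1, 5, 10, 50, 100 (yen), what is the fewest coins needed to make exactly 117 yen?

5

Use the largest denomination that fits, subtract, and repeat.
117 = 1×100 + 1×10 + 1×5 + 2×1
Total coins = 1 + 1 + 1 + 2 = 5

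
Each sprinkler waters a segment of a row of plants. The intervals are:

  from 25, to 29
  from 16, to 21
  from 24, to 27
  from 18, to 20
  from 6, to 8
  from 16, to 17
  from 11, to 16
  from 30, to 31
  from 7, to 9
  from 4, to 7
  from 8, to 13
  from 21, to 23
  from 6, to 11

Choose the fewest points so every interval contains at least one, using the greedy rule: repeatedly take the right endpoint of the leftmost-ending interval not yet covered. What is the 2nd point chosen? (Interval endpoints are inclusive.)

Process intervals by earliest right end; each time one isn't hit yet, stab at its right endpoint.
Sorted: [4,7] [6,8] [7,9] [6,11] [8,13] [11,16] [16,17] [18,20] [16,21] [21,23] [24,27] [25,29] [30,31]
{[4,7],[6,8],[7,9],[6,11]} hit by 7; {[8,13],[11,16]} hit by 13; {[16,17]} hit by 17; {[18,20],[16,21]} hit by 20; {[21,23]} hit by 23; {[24,27],[25,29]} hit by 27; {[30,31]} hit by 31.
Points: 7, 13, 17, 20, 23, 27, 31 (7 total).

13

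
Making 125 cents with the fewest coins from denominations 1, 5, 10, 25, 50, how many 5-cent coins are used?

0

125 − 2×50→25 − 1×25→0
Count of 5: 0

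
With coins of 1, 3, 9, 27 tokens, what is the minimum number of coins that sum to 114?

Use the largest denomination that fits, subtract, and repeat.
114 = 4×27 + 2×3
Total coins = 4 + 2 = 6

6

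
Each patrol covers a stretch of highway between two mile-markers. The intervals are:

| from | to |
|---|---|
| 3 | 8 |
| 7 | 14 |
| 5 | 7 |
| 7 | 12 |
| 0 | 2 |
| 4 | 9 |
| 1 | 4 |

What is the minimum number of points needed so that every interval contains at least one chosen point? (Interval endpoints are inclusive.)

2

Process intervals by earliest right end; each time one isn't hit yet, stab at its right endpoint.
By right end: [0,2]  [1,4]  [5,7]  [3,8]  [4,9]  [7,12]  [7,14]
[0,2] uncovered → point at 2; [5,7] uncovered → point at 7.
Points: 2, 7 (2 total).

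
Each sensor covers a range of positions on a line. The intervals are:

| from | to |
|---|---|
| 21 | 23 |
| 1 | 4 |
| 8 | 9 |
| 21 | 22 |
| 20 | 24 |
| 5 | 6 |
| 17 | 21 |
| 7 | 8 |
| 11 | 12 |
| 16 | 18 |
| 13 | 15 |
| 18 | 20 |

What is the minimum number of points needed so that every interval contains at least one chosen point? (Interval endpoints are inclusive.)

Process intervals by earliest right end; each time one isn't hit yet, stab at its right endpoint.
Sorted: [1,4] [5,6] [7,8] [8,9] [11,12] [13,15] [16,18] [18,20] [17,21] [21,22] [21,23] [20,24]
{[1,4]} hit by 4; {[5,6]} hit by 6; {[7,8],[8,9]} hit by 8; {[11,12]} hit by 12; {[13,15]} hit by 15; {[16,18],[18,20],[17,21]} hit by 18; {[21,22],[21,23],[20,24]} hit by 22.
Points: 4, 6, 8, 12, 15, 18, 22 (7 total).

7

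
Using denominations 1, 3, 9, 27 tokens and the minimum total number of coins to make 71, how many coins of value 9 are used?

Greedy: take as many of the largest coin as possible, then repeat with the remainder.
71 = 2×27 + 1×9 + 2×3 + 2×1
Count of 9: 1

1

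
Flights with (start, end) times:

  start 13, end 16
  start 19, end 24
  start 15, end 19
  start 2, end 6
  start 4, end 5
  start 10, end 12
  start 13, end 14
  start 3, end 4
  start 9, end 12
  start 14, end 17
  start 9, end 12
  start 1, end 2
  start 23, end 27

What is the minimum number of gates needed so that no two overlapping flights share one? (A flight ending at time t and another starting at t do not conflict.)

starts: [1, 2, 3, 4, 9, 9, 10, 13, 13, 14, 15, 19, 23]
ends:   [2, 4, 5, 6, 12, 12, 12, 14, 16, 17, 19, 24, 27]
s1→1 e2→0 s2→1 s3→2 e4→1 s4→2 e5→1 e6→0 s9→1 s9→2 s10→3  — peak 3.

3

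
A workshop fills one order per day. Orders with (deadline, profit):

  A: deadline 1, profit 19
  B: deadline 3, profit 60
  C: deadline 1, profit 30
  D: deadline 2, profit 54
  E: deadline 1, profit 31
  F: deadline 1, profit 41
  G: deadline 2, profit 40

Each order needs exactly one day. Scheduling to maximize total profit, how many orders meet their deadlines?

3

By profit: B(d3,60), D(d2,54), F(d1,41), G(d2,40), E(d1,31), C(d1,30), A(d1,19)
B→slot 3; D→slot 2; F→slot 1; G skipped; E skipped; C skipped; A skipped.
3 of 7 scheduled.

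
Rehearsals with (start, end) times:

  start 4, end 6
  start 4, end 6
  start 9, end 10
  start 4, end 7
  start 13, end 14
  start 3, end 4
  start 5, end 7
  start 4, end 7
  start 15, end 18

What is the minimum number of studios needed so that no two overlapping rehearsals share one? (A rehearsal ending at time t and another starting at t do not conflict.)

Events (time:±→running): 3:+→1 4:-→0 4:+→1 4:+→2 4:+→3 4:+→4 5:+→5 … peak 5.

5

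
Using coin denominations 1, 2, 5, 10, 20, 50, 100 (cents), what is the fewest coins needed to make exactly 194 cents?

194 = 1×100 + 1×50 + 2×20 + 2×2
Total coins = 1 + 1 + 2 + 2 = 6

6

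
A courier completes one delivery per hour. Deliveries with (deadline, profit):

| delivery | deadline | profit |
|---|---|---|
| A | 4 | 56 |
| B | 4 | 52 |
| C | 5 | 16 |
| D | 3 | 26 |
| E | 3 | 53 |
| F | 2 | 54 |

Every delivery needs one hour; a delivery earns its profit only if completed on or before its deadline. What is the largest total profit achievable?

231

Sort by profit descending; place each in the latest free slot ≤ its deadline.
By profit: A(d4,56), F(d2,54), E(d3,53), B(d4,52), D(d3,26), C(d5,16)
A→slot 4; F→slot 2; E→slot 3; B→slot 1; D skipped; C→slot 5.
Profit = 52 + 54 + 53 + 56 + 16 = 231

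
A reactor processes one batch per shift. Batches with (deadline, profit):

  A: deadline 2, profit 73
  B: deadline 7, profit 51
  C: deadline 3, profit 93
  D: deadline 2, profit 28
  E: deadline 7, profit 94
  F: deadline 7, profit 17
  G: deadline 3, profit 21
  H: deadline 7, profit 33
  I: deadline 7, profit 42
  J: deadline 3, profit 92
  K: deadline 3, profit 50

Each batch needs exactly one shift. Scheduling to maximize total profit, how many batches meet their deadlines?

7

Profit order: E=94 C=93 J=92 A=73 B=51 K=50 I=42 H=33 D=28 G=21 F=17
Assign: E→slot 7, C→slot 3, J→slot 2, A→slot 1, B→slot 6, K skipped, I→slot 5, H→slot 4, D skipped, G skipped, F skipped.
Slots: [1:A] [2:J] [3:C] [4:H] [5:I] [6:B] [7:E]
7 of 11 scheduled.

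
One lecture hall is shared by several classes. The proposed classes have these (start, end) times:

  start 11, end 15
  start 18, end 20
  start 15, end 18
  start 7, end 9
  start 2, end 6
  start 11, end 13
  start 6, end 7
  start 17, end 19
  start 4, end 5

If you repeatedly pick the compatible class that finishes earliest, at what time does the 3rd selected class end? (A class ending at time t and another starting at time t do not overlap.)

9

Sort by end time and greedily take each interval whose start is ≥ the last chosen end.
By end time: (4,5), (2,6), (6,7), (7,9), (11,13), (11,15), (15,18), (17,19), (18,20).
Pick (4,5); next start ≥ 5 → (6,7); next start ≥ 7 → (7,9); next start ≥ 9 → (11,13); next start ≥ 13 → (15,18); next start ≥ 18 → (18,20).
Selected: (4,5) (6,7) (7,9) (11,13) (15,18) (18,20)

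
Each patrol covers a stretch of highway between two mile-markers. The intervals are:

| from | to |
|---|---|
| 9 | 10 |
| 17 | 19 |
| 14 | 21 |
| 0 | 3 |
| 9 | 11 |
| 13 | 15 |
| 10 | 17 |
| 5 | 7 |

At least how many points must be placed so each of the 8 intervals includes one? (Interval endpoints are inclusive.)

5

Sorted: [0,3] [5,7] [9,10] [9,11] [13,15] [10,17] [17,19] [14,21]
{[0,3]} hit by 3; {[5,7]} hit by 7; {[9,10],[9,11]} hit by 10; {[13,15],[10,17]} hit by 15; {[17,19],[14,21]} hit by 19.
Points: 3, 7, 10, 15, 19 (5 total).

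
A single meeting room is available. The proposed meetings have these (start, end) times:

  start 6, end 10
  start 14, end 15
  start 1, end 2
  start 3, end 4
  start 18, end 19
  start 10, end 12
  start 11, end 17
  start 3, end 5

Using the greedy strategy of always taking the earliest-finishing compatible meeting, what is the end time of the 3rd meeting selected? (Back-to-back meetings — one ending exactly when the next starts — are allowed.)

Order by finish time; keep every interval that doesn't clash with the previous kept one.
By end time: (1,2), (3,4), (3,5), (6,10), (10,12), (14,15), (11,17), (18,19).
Pick (1,2); next start ≥ 2 → (3,4); next start ≥ 4 → (6,10); next start ≥ 10 → (10,12); next start ≥ 12 → (14,15); next start ≥ 15 → (18,19).
Selected: (1,2) (3,4) (6,10) (10,12) (14,15) (18,19)

10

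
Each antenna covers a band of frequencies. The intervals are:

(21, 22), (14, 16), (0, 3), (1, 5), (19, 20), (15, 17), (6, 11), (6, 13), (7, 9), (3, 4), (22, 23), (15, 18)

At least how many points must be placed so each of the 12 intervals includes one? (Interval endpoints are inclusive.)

Sorted: [0,3] [3,4] [1,5] [7,9] [6,11] [6,13] [14,16] [15,17] [15,18] [19,20] [21,22] [22,23]
{[0,3],[3,4],[1,5]} hit by 3; {[7,9],[6,11],[6,13]} hit by 9; {[14,16],[15,17],[15,18]} hit by 16; {[19,20]} hit by 20; {[21,22],[22,23]} hit by 22.
Points: 3, 9, 16, 20, 22 (5 total).

5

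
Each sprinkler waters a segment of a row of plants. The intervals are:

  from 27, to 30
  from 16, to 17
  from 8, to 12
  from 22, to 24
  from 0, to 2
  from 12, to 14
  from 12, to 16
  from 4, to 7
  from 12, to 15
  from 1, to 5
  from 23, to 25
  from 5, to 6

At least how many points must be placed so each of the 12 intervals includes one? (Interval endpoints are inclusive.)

By right end: [0,2]  [1,5]  [5,6]  [4,7]  [8,12]  [12,14]  [12,15]  [12,16]  [16,17]  [22,24]  [23,25]  [27,30]
[0,2] uncovered → point at 2; [5,6] uncovered → point at 6; [8,12] uncovered → point at 12; [16,17] uncovered → point at 17; [22,24] uncovered → point at 24; [27,30] uncovered → point at 30.
Points: 2, 6, 12, 17, 24, 30 (6 total).

6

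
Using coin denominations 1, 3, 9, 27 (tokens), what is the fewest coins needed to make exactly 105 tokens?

105 − 3×27→24 − 2×9→6 − 2×3→0
Total coins = 3 + 2 + 2 = 7

7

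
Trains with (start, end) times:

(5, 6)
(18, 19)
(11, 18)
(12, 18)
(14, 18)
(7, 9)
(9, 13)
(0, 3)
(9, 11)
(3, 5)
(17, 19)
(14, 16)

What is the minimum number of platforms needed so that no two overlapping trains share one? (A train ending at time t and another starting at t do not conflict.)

4

The answer is the maximum number of intervals overlapping at any instant.
starts: [0, 3, 5, 7, 9, 9, 11, 12, 14, 14, 17, 18]
ends:   [3, 5, 6, 9, 11, 13, 16, 18, 18, 18, 19, 19]
s0→1 e3→0 s3→1 e5→0 s5→1 e6→0 s7→1 e9→0 s9→1 s9→2 e11→1 s11→2 s12→3 e13→2 s14→3 s14→4  — peak 4.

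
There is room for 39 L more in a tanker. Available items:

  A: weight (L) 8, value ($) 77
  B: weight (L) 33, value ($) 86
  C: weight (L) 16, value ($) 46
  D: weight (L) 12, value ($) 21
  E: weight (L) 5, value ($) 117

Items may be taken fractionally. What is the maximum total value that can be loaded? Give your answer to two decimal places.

266.06

Sort by value per unit weight and fill in that order.
Order: E (117/5=23.40) > A (77/8=9.62) > C (46/16=2.88) > B (86/33=2.61) > D (21/12=1.75)
Fill: take E (5 @ 117) → take A (8 @ 77) → take C (16 @ 46) → take 10/33 of B → 26.06; 39/39 used.
Total value = 266.06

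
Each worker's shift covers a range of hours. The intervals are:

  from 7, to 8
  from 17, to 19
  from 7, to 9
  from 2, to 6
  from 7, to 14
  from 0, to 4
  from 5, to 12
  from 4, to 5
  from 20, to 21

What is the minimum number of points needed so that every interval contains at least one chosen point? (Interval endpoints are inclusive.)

4

By right end: [0,4]  [4,5]  [2,6]  [7,8]  [7,9]  [5,12]  [7,14]  [17,19]  [20,21]
[0,4] uncovered → point at 4; [7,8] uncovered → point at 8; [17,19] uncovered → point at 19; [20,21] uncovered → point at 21.
Points: 4, 8, 19, 21 (4 total).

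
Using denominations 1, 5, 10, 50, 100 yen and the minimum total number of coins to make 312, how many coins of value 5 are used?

0

312 − 3×100→12 − 1×10→2 − 2×1→0
Count of 5: 0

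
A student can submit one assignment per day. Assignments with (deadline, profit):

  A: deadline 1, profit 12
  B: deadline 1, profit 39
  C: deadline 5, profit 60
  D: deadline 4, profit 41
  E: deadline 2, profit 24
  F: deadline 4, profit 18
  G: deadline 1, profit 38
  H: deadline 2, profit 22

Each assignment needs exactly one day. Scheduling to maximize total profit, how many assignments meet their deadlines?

5

By profit: C(d5,60), D(d4,41), B(d1,39), G(d1,38), E(d2,24), H(d2,22), F(d4,18), A(d1,12)
C→slot 5; D→slot 4; B→slot 1; G skipped; E→slot 2; H skipped; F→slot 3; A skipped.
5 of 8 scheduled.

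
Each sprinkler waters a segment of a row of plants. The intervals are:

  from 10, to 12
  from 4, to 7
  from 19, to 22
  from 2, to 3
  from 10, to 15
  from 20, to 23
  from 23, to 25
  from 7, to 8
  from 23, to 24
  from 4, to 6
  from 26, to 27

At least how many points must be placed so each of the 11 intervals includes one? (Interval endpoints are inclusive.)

7

By right end: [2,3]  [4,6]  [4,7]  [7,8]  [10,12]  [10,15]  [19,22]  [20,23]  [23,24]  [23,25]  [26,27]
[2,3] uncovered → point at 3; [4,6] uncovered → point at 6; [7,8] uncovered → point at 8; [10,12] uncovered → point at 12; [19,22] uncovered → point at 22; [23,24] uncovered → point at 24; [26,27] uncovered → point at 27.
Points: 3, 6, 8, 12, 22, 24, 27 (7 total).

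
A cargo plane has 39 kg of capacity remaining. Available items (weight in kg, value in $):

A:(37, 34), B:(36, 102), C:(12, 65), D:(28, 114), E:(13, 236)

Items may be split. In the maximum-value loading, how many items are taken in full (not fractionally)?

2

Order: E (236/13=18.15) > C (65/12=5.42) > D (114/28=4.07) > B (102/36=2.83) > A (34/37=0.92)
Fill: take E (13 @ 236) → take C (12 @ 65) → take 14/28 of D → 57.00; 39/39 used.
2 item(s) taken whole; one partial (take 14/28 of D).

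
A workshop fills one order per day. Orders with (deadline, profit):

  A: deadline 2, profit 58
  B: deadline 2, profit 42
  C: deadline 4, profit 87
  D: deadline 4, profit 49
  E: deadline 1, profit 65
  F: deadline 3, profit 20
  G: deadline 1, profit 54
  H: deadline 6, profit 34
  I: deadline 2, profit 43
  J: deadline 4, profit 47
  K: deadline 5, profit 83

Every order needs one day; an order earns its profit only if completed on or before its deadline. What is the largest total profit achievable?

376

Take jobs in profit order; each goes to the latest open slot no later than its deadline.
Profit order: C=87 K=83 E=65 A=58 G=54 D=49 J=47 I=43 B=42 H=34 F=20
Assign: C→slot 4, K→slot 5, E→slot 1, A→slot 2, G skipped, D→slot 3, J skipped, I skipped, B skipped, H→slot 6, F skipped.
Slots: [1:E] [2:A] [3:D] [4:C] [5:K] [6:H]
Profit = 65 + 58 + 49 + 87 + 83 + 34 = 376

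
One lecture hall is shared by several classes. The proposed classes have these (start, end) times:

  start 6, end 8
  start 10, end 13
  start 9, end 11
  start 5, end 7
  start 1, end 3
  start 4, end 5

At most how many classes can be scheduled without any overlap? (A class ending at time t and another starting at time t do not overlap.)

Sorted by end: (1,3)  (4,5)  (5,7)  (6,8)  (9,11)  (10,13)
take (1,3); take (4,5); take (5,7); take (9,11).
Selected 4 classes.

4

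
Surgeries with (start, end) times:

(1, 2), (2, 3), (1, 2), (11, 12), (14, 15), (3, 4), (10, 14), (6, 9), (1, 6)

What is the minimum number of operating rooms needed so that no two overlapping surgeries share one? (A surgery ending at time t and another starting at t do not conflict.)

3

Count concurrent intervals with a sweep; the peak is the room count.
Events (time:±→running): 1:+→1 1:+→2 1:+→3 … peak 3.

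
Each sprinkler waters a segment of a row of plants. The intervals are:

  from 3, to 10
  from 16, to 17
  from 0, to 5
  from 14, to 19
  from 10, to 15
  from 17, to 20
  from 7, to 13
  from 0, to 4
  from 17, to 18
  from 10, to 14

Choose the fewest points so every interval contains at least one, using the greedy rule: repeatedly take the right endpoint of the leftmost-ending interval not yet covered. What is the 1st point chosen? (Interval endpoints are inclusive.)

4

Sort by right endpoint; whenever an interval is uncovered, place a point at its right end.
Sorted: [0,4] [0,5] [3,10] [7,13] [10,14] [10,15] [16,17] [17,18] [14,19] [17,20]
{[0,4],[0,5],[3,10]} hit by 4; {[7,13],[10,14],[10,15]} hit by 13; {[16,17],[17,18],[14,19],[17,20]} hit by 17.
Points: 4, 13, 17 (3 total).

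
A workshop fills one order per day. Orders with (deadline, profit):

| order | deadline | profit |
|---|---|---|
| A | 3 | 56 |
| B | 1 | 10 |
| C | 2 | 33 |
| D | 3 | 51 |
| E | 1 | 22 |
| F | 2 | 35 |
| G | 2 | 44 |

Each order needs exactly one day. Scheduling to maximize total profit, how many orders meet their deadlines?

By profit: A(d3,56), D(d3,51), G(d2,44), F(d2,35), C(d2,33), E(d1,22), B(d1,10)
A→slot 3; D→slot 2; G→slot 1; F skipped; C skipped; E skipped; B skipped.
3 of 7 scheduled.

3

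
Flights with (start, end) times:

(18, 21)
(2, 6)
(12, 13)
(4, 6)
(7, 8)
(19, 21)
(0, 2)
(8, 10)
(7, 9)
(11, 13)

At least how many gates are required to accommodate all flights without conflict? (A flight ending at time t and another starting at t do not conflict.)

starts: [0, 2, 4, 7, 7, 8, 11, 12, 18, 19]
ends:   [2, 6, 6, 8, 9, 10, 13, 13, 21, 21]
s0→1 e2→0 s2→1 s4→2  — peak 2.

2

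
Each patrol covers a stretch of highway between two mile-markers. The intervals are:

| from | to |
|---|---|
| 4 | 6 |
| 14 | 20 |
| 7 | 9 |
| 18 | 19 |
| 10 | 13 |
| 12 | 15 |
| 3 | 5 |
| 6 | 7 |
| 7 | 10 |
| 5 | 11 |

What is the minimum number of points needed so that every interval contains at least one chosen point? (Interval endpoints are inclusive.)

Sorted: [3,5] [4,6] [6,7] [7,9] [7,10] [5,11] [10,13] [12,15] [18,19] [14,20]
{[3,5],[4,6]} hit by 5; {[6,7],[7,9],[7,10],[5,11]} hit by 7; {[10,13],[12,15]} hit by 13; {[18,19],[14,20]} hit by 19.
Points: 5, 7, 13, 19 (4 total).

4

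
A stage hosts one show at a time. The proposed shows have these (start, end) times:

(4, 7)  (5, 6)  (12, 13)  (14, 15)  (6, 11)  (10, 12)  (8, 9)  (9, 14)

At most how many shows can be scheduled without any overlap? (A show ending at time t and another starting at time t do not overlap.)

Order by finish time; keep every interval that doesn't clash with the previous kept one.
By end time: (5,6), (4,7), (8,9), (6,11), (10,12), (12,13), (9,14), (14,15).
Pick (5,6); next start ≥ 6 → (8,9); next start ≥ 9 → (10,12); next start ≥ 12 → (12,13); next start ≥ 13 → (14,15).
Selected 5 shows.

5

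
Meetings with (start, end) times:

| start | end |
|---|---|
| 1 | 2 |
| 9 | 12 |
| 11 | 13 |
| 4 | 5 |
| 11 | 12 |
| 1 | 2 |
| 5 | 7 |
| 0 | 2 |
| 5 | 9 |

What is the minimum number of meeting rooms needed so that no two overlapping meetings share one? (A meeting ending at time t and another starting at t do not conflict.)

Count concurrent intervals with a sweep; the peak is the room count.
Events (time:±→running): 0:+→1 1:+→2 1:+→3 … peak 3.

3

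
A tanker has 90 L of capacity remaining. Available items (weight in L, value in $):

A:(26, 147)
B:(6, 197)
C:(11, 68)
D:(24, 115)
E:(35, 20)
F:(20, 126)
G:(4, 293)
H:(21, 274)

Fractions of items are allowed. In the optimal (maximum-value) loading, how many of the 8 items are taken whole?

6

Greedy by value/weight ratio, highest first.
Ratios (sorted): G 73.25, B 32.83, H 13.05, F 6.30, C 6.18, A 5.65, D 4.79, E 0.57
take G (4 @ 293); take B (6 @ 197); take H (21 @ 274); take F (20 @ 126); take C (11 @ 68); take A (26 @ 147); take 2/24 of D → 9.58. Capacity used 90/90.
6 item(s) taken whole; one partial (take 2/24 of D).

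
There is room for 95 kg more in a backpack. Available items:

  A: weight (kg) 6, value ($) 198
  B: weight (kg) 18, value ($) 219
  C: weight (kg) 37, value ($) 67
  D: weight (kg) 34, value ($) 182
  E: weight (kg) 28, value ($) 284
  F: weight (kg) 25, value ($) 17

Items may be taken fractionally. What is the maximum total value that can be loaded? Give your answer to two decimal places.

Order: A (198/6=33.00) > B (219/18=12.17) > E (284/28=10.14) > D (182/34=5.35) > C (67/37=1.81) > F (17/25=0.68)
Fill: take A (6 @ 198) → take B (18 @ 219) → take E (28 @ 284) → take D (34 @ 182) → take 9/37 of C → 16.30; 95/95 used.
Total value = 899.30

899.30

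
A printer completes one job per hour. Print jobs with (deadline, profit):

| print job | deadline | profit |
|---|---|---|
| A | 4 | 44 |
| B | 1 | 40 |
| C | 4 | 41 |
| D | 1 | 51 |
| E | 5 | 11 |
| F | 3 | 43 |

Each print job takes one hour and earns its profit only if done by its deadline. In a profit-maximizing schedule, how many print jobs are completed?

By profit: D(d1,51), A(d4,44), F(d3,43), C(d4,41), B(d1,40), E(d5,11)
D→slot 1; A→slot 4; F→slot 3; C→slot 2; B skipped; E→slot 5.
5 of 6 scheduled.

5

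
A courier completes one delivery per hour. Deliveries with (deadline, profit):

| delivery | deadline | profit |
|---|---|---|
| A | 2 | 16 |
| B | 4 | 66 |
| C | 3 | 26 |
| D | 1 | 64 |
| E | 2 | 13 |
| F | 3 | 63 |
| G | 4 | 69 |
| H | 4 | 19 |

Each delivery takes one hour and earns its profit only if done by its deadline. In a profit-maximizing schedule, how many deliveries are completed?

Profit order: G=69 B=66 D=64 F=63 C=26 H=19 A=16 E=13
Assign: G→slot 4, B→slot 3, D→slot 1, F→slot 2, C skipped, H skipped, A skipped, E skipped.
Slots: [1:D] [2:F] [3:B] [4:G]
4 of 8 scheduled.

4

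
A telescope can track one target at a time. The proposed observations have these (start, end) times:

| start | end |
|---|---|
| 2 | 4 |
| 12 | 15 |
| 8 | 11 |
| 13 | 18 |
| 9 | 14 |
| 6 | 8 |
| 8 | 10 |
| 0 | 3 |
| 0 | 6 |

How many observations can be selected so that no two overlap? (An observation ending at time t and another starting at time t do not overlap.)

4

Sorted by end: (0,3)  (2,4)  (0,6)  (6,8)  (8,10)  (8,11)  (9,14)  (12,15)  (13,18)
take (0,3); skip (0,6); take (6,8); take (8,10); skip (9,14); take (12,15).
Selected 4 observations.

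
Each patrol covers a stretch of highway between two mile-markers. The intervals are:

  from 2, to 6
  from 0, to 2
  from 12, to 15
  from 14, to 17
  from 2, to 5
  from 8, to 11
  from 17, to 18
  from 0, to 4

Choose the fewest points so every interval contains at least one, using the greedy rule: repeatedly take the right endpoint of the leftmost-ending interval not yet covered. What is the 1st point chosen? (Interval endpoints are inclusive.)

2

Sorted: [0,2] [0,4] [2,5] [2,6] [8,11] [12,15] [14,17] [17,18]
{[0,2],[0,4],[2,5],[2,6]} hit by 2; {[8,11]} hit by 11; {[12,15],[14,17]} hit by 15; {[17,18]} hit by 18.
Points: 2, 11, 15, 18 (4 total).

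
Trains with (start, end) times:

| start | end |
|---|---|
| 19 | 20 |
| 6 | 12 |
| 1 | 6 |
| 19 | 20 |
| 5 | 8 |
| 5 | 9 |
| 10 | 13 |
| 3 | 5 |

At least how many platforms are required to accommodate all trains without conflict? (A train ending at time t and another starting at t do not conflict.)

Count concurrent intervals with a sweep; the peak is the room count.
starts: [1, 3, 5, 5, 6, 10, 19, 19]
ends:   [5, 6, 8, 9, 12, 13, 20, 20]
s1→1 s3→2 e5→1 s5→2 s5→3  — peak 3.

3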